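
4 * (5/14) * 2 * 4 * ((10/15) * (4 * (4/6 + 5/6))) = 320/7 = 45.71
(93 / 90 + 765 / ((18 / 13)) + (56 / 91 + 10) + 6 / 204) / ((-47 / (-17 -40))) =71069519 / 103870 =684.22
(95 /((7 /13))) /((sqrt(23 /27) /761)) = 2819505*sqrt(69) /161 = 145469.36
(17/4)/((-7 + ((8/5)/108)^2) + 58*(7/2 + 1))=309825/18516616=0.02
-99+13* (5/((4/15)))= 579/4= 144.75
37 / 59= 0.63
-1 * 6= -6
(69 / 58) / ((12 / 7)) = 161 / 232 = 0.69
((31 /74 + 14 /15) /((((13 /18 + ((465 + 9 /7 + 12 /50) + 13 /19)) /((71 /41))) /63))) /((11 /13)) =174126889755 /467331766693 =0.37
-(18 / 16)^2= -81 / 64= -1.27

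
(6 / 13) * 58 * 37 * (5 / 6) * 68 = 729640 / 13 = 56126.15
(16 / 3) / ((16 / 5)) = 5 / 3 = 1.67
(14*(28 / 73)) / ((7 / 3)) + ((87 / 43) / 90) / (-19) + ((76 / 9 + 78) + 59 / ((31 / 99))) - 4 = 273.16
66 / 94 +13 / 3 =710 / 141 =5.04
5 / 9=0.56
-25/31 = -0.81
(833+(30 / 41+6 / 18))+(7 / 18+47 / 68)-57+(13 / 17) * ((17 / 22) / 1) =214940485 / 276012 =778.74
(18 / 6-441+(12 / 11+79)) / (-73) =3937 / 803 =4.90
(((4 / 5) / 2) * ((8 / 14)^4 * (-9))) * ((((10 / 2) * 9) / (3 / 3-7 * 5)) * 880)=18247680 / 40817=447.06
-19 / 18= -1.06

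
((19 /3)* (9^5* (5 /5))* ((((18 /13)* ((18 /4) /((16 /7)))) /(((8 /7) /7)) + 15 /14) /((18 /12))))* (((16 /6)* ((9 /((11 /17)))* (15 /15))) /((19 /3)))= 207754281513 /8008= 25943341.85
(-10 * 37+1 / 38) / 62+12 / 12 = -11703 / 2356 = -4.97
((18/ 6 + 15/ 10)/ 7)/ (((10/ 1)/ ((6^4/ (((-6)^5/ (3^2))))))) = -0.10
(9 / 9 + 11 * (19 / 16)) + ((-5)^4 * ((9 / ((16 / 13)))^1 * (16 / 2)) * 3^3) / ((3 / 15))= 78975225 / 16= 4935951.56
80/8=10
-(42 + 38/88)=-1867/44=-42.43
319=319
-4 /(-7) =4 /7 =0.57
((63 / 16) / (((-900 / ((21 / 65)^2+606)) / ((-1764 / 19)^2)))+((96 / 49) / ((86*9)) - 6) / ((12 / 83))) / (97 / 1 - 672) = 66228341494756261 / 1663063396312500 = 39.82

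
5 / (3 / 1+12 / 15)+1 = 44 / 19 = 2.32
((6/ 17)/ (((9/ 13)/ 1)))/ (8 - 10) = -13/ 51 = -0.25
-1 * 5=-5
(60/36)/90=1/54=0.02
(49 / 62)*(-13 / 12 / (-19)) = 637 / 14136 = 0.05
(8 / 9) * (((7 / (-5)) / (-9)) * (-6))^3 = -21952 / 30375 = -0.72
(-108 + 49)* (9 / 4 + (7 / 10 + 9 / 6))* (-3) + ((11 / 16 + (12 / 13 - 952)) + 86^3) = 661328991 / 1040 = 635893.26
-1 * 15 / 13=-1.15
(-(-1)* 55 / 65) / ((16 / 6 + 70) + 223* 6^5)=0.00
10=10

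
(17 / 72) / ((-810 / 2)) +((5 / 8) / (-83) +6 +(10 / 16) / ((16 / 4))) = 59520851 / 9681120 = 6.15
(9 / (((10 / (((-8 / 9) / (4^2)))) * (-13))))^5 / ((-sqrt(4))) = -1 / 2376275200000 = -0.00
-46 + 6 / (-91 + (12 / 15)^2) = -34688 / 753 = -46.07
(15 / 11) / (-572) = -15 / 6292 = -0.00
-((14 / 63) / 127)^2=-0.00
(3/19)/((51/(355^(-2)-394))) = -49653849/40706075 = -1.22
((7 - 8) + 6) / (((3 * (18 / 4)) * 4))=0.09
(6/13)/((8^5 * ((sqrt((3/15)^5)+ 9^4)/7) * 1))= 430565625/28651897497387008-525 * sqrt(5)/28651897497387008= 0.00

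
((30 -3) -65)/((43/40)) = -1520/43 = -35.35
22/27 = 0.81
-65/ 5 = -13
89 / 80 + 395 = 396.11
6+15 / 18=41 / 6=6.83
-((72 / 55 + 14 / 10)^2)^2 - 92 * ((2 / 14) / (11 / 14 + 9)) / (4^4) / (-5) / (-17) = -36733730730603 / 681977780000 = -53.86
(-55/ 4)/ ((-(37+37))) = 55/ 296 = 0.19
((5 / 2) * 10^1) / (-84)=-25 / 84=-0.30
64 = 64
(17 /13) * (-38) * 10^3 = -646000 /13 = -49692.31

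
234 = 234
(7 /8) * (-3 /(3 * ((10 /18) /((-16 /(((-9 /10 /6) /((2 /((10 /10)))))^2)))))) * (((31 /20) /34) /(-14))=-248 /17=-14.59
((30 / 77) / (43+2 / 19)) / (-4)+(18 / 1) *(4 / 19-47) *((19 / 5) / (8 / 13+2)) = -4372922621 / 3573570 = -1223.68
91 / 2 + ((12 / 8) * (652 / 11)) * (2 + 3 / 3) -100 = 4669 / 22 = 212.23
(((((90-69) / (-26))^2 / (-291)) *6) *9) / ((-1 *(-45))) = -441 / 163930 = -0.00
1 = 1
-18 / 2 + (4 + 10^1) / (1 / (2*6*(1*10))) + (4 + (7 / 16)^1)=1675.44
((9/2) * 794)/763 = 3573/763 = 4.68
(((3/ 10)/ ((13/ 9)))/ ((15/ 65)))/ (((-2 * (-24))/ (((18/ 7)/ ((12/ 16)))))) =9/ 140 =0.06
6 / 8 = 3 / 4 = 0.75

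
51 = 51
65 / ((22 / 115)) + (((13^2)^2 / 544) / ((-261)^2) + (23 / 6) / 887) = 339.78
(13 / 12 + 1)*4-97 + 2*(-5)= -296 / 3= -98.67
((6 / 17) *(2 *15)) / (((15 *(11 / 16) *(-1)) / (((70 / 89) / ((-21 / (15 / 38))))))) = 4800 / 316217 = 0.02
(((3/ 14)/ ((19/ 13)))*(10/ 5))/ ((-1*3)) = -0.10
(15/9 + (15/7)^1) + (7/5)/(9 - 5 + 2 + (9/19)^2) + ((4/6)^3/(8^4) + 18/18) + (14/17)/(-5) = 4.87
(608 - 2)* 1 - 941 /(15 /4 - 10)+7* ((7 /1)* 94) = 134064 /25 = 5362.56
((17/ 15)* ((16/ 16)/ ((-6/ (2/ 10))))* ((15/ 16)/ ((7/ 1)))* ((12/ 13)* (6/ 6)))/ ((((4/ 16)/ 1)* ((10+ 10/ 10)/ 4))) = -34/ 5005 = -0.01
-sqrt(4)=-2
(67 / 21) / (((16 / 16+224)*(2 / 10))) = 67 / 945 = 0.07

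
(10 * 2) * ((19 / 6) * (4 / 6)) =380 / 9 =42.22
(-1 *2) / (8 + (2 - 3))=-2 / 7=-0.29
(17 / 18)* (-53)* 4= -1802 / 9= -200.22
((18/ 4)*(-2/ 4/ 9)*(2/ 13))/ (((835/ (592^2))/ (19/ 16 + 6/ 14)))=-1982312/ 75985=-26.09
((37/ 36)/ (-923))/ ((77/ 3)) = -37/ 852852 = -0.00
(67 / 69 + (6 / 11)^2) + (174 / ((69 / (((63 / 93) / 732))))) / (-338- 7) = 1535439689 / 1210410190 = 1.27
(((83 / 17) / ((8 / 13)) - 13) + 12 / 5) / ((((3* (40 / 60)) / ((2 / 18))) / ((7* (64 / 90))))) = -25382 / 34425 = -0.74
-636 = -636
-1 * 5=-5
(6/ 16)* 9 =27/ 8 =3.38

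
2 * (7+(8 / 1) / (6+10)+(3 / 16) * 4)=33 / 2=16.50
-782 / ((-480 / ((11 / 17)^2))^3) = 40745903 / 78512412672000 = 0.00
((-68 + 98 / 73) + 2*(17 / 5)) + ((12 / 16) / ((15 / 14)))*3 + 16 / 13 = -536439 / 9490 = -56.53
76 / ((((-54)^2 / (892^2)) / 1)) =15117616 / 729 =20737.47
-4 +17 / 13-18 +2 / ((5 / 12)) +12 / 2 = -643 / 65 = -9.89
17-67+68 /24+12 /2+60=113 /6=18.83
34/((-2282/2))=-34/1141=-0.03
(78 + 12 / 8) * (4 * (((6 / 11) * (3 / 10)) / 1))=2862 / 55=52.04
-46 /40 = -23 /20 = -1.15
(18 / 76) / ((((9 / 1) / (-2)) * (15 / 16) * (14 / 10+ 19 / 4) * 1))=-0.01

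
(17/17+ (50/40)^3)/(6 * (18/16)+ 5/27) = 729/1712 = 0.43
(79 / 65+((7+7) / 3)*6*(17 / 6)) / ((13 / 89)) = 1397923 / 2535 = 551.45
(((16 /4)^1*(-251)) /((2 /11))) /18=-2761 /9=-306.78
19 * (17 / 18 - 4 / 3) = -133 / 18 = -7.39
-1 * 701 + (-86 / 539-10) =-383315 / 539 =-711.16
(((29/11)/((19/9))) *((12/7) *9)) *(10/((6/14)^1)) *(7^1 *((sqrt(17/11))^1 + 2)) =657720 *sqrt(187)/2299 + 1315440/209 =10206.19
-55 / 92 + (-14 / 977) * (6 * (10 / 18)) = -0.65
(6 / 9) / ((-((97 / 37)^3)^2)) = -5131452818 / 2498916014787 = -0.00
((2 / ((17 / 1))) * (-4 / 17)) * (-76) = 608 / 289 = 2.10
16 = 16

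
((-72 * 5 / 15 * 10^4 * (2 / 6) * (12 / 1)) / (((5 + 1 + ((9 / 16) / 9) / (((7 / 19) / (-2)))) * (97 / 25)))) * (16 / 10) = -2150400000 / 30749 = -69933.98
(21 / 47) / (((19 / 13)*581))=39 / 74119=0.00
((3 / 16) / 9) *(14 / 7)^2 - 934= -11207 / 12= -933.92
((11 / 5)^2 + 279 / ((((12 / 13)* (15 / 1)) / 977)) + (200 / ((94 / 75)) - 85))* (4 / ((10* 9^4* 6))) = 92900033 / 462550500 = 0.20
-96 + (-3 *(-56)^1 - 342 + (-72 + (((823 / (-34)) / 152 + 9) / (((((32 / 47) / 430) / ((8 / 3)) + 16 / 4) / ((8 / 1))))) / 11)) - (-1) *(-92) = -124212258359 / 287267156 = -432.39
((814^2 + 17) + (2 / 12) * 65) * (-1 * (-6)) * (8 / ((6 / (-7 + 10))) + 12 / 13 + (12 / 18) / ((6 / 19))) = 3272036489 / 117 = 27966123.84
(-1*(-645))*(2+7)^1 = 5805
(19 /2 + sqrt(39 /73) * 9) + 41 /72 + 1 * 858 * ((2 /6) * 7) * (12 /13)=1864.65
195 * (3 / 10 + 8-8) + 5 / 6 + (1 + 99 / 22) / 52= 18545 / 312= 59.44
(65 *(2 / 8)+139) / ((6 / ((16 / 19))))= 414 / 19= 21.79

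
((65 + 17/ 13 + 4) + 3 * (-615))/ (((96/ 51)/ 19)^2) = -2406974359/ 13312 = -180812.38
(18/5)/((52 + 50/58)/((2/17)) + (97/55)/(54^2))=16743672/2089834403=0.01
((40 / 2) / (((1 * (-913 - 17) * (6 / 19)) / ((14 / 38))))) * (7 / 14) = -7 / 558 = -0.01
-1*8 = -8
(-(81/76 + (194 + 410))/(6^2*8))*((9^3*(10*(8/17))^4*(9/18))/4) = -8764200000/93347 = -93888.39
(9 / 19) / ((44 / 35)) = 315 / 836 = 0.38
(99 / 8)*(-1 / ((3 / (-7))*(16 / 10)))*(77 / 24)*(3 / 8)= 21.71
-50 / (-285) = 10 / 57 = 0.18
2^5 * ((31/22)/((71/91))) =45136/781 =57.79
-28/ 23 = -1.22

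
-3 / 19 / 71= -3 / 1349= -0.00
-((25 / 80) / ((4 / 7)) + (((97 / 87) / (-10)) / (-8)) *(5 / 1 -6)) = -14837 / 27840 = -0.53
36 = 36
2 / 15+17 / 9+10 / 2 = 316 / 45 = 7.02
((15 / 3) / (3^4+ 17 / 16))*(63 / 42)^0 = 80 / 1313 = 0.06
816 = 816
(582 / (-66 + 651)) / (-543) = -0.00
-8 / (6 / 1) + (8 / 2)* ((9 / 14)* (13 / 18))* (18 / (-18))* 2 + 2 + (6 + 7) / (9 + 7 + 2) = -293 / 126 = -2.33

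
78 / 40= 39 / 20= 1.95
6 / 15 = 2 / 5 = 0.40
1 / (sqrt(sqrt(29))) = 29^(3 / 4) / 29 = 0.43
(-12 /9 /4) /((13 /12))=-0.31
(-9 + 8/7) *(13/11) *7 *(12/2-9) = 195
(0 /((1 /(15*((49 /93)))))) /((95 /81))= 0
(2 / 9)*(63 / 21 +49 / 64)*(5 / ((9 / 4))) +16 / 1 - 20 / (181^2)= 379130093 / 21229128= 17.86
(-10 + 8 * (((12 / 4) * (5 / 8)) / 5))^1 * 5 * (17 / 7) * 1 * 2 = -170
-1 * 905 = -905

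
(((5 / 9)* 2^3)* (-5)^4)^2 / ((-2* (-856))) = 39062500 / 8667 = 4507.04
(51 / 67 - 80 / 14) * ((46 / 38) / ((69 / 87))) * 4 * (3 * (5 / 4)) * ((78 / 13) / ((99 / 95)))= -3368350 / 5159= -652.91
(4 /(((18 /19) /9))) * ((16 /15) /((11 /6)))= 1216 /55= 22.11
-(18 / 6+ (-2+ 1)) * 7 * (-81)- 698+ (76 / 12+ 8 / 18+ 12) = 4093 / 9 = 454.78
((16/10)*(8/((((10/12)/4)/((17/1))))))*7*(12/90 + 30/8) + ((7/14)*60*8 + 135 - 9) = 28758.45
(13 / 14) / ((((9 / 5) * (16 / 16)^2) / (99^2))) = 70785 / 14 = 5056.07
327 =327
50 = 50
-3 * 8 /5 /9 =-8 /15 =-0.53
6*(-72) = -432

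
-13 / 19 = -0.68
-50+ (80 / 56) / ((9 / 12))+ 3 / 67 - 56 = -146399 / 1407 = -104.05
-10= -10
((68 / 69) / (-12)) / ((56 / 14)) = -17 / 828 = -0.02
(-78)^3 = -474552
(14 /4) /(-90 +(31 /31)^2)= -7 /178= -0.04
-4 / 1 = -4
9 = 9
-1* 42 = -42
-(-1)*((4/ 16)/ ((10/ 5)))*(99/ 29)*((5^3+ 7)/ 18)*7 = 2541/ 116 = 21.91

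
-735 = -735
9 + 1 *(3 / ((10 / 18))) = 14.40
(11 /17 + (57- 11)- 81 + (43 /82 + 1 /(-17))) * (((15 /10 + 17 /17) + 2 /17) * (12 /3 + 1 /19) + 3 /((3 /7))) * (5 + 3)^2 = -8597498000 /225131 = -38188.87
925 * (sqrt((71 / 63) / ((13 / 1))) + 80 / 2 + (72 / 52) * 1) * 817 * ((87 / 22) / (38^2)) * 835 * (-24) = -4663580168250 / 2717 - 2889454875 * sqrt(6461) / 19019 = -1728656425.68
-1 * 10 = -10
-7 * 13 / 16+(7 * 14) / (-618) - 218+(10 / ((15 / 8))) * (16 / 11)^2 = -42386629 / 199408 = -212.56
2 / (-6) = -1 / 3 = -0.33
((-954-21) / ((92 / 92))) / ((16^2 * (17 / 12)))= -2925 / 1088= -2.69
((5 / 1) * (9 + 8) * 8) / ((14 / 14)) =680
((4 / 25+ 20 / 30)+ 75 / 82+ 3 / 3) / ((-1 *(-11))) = 16859 / 67650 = 0.25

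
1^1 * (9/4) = 2.25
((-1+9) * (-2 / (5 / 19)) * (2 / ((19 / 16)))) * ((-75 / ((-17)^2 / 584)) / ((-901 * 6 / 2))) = -5.74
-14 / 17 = -0.82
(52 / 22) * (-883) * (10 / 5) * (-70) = 292192.73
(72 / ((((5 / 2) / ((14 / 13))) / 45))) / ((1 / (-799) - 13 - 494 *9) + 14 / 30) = -217455840 / 694661981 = -0.31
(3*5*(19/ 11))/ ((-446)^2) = 285/ 2188076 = 0.00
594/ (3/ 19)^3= 150898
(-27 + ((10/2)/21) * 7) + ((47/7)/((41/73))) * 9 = 70825/861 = 82.26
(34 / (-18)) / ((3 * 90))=-0.01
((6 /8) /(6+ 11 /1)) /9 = 1 /204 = 0.00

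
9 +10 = 19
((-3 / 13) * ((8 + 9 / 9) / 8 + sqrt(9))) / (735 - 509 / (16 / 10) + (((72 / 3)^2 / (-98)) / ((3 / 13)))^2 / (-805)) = -191347695 / 83634780359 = -0.00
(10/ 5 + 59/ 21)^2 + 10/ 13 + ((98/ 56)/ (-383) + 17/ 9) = 25163237/ 975884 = 25.79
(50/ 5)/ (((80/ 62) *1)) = 31/ 4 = 7.75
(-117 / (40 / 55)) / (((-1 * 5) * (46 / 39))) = 27.28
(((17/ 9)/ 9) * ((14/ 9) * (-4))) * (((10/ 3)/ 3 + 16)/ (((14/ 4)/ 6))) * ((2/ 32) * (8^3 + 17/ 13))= -34939828/ 28431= -1228.93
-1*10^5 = -100000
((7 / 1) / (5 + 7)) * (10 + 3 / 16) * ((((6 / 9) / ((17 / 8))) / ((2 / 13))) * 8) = 14833 / 153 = 96.95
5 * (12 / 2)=30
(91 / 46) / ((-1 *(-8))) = 91 / 368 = 0.25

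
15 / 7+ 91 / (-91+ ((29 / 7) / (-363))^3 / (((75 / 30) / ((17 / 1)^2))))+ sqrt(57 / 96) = 1.91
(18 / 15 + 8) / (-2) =-23 / 5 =-4.60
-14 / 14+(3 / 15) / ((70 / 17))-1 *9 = -3483 / 350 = -9.95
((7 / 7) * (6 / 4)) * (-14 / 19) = -21 / 19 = -1.11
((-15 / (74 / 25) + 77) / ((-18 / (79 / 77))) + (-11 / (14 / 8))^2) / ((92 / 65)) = 1652472445 / 66051216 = 25.02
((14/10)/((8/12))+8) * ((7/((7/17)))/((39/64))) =54944/195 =281.76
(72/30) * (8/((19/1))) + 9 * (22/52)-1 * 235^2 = -55220.18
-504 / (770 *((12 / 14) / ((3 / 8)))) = -63 / 220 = -0.29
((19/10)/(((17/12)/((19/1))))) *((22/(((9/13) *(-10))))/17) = -103246/21675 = -4.76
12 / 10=6 / 5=1.20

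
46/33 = 1.39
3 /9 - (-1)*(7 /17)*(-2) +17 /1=842 /51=16.51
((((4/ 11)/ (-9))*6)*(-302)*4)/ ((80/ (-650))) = -78520/ 33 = -2379.39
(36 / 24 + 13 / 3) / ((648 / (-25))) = -875 / 3888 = -0.23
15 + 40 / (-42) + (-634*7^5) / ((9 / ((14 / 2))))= -522125377 / 63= -8287704.40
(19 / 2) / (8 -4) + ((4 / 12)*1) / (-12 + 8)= 55 / 24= 2.29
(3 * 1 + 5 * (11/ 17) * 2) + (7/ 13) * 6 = 2807/ 221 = 12.70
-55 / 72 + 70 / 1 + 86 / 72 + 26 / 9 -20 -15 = 2759 / 72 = 38.32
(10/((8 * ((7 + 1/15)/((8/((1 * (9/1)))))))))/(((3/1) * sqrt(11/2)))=25 * sqrt(22)/5247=0.02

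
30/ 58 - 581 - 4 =-16950/ 29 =-584.48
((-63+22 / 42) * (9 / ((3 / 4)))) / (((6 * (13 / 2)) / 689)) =-278144 / 21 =-13244.95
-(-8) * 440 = 3520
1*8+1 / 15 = 121 / 15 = 8.07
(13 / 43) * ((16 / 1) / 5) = 208 / 215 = 0.97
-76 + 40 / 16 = -147 / 2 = -73.50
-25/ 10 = -5/ 2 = -2.50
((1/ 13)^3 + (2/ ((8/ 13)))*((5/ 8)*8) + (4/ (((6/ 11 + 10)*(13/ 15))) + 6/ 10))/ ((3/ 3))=22029561/ 1274260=17.29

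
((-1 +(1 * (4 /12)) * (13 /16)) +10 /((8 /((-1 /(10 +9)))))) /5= -145 /912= -0.16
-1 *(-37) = 37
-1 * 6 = -6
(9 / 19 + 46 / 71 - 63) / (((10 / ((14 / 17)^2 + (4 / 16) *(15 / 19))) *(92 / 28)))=-5618509729 / 3407385140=-1.65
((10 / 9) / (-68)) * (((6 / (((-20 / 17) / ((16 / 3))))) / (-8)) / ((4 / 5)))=-5 / 72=-0.07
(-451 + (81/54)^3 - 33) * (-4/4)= 480.62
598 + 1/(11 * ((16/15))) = 105263/176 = 598.09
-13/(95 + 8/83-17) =-1079/6482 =-0.17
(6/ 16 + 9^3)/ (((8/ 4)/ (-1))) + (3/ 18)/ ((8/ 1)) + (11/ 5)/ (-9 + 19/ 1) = -54667/ 150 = -364.45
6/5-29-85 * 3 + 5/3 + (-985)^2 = 14549158/15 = 969943.87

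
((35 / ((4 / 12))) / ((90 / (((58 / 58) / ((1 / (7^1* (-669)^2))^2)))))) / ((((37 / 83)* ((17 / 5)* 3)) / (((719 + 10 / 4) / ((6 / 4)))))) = 41185802321719965 / 34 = 1211347127109410.74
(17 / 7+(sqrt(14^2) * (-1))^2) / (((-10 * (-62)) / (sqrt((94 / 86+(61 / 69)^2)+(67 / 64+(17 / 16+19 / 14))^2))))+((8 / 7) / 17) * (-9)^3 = -5832 / 119+463 * sqrt(24543408763441) / 1922932480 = -47.82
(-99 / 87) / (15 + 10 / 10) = -33 / 464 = -0.07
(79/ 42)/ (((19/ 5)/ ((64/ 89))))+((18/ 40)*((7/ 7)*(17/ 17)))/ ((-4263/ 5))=10248461/ 28834932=0.36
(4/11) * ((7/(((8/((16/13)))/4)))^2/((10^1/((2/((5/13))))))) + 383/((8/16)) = 2750994/3575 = 769.51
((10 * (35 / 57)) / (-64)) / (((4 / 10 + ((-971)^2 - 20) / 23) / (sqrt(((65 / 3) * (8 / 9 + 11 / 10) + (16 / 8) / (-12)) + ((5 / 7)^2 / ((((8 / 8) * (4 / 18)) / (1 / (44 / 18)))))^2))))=-2875 * sqrt(16494414897) / 23835350867328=-0.00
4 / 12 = 1 / 3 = 0.33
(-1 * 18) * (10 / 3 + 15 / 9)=-90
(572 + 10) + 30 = 612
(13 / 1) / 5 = 13 / 5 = 2.60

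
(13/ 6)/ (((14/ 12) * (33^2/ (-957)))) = -377/ 231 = -1.63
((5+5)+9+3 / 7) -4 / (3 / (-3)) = 164 / 7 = 23.43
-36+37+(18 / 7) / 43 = 319 / 301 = 1.06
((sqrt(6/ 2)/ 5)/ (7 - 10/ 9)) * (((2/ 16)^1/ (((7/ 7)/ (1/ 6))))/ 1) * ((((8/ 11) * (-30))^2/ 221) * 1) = 2160 * sqrt(3)/ 1417273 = 0.00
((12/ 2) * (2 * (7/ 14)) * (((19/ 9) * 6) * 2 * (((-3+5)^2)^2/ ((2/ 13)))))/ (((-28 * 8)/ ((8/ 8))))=-494/ 7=-70.57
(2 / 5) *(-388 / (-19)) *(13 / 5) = 10088 / 475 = 21.24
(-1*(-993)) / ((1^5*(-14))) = -993 / 14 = -70.93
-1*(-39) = 39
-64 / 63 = -1.02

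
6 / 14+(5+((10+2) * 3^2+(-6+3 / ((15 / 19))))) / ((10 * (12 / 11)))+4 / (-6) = 6943 / 700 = 9.92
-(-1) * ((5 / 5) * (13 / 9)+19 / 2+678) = 12401 / 18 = 688.94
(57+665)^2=521284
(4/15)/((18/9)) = 2/15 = 0.13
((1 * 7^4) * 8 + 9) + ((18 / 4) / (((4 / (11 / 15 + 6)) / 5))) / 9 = 461309 / 24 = 19221.21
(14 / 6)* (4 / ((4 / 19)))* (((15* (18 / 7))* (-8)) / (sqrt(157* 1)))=-13680* sqrt(157) / 157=-1091.78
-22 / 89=-0.25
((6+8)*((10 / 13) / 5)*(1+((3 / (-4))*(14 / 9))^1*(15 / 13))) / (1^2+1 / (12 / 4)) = -189 / 338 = -0.56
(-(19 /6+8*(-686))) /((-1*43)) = -32909 /258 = -127.55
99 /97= 1.02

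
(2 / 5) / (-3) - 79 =-1187 / 15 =-79.13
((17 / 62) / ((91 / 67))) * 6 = 3417 / 2821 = 1.21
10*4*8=320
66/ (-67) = -66/ 67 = -0.99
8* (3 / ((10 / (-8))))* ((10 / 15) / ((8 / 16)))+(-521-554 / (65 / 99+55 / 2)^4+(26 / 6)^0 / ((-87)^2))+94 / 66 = -43847800180444619879251 / 80428631142273046875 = -545.18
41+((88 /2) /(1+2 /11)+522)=7803 /13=600.23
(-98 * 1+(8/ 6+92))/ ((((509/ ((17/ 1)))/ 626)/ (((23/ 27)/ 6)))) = -1713362/ 123687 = -13.85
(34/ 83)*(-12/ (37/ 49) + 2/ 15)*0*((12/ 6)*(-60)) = 0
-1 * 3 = -3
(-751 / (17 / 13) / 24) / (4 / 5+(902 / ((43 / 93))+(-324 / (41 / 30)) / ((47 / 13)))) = -4044859715 / 318813506832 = -0.01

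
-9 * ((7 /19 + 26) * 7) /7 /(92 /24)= -27054 /437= -61.91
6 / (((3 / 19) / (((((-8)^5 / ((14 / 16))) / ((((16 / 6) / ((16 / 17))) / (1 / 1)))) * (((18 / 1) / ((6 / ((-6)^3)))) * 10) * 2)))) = 774604062720 / 119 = 6509277837.98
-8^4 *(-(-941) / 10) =-1927168 / 5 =-385433.60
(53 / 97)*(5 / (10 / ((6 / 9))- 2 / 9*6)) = 795 / 3977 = 0.20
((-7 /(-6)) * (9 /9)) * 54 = 63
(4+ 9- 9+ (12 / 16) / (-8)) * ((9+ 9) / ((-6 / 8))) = -375 / 4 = -93.75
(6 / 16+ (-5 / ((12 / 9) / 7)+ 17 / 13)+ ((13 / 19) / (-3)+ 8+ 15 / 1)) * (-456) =10643 / 13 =818.69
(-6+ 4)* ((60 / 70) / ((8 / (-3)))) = 9 / 14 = 0.64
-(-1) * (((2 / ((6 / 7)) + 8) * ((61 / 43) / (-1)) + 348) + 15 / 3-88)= 32294 / 129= 250.34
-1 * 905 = -905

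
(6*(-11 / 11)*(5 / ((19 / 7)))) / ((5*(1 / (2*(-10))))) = 840 / 19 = 44.21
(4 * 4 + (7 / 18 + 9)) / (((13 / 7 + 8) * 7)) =457 / 1242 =0.37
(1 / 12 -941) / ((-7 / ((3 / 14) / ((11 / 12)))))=4839 / 154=31.42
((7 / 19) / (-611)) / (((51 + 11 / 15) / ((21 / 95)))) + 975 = 166884018159 / 171163096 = 975.00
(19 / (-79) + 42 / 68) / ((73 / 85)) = 5065 / 11534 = 0.44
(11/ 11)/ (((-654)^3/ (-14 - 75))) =89/ 279726264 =0.00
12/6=2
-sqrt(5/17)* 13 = -13* sqrt(85)/17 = -7.05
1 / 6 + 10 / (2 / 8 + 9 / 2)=259 / 114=2.27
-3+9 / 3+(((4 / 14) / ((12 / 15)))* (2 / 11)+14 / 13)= 1.14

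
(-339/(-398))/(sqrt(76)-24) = -1017/24875-339 * sqrt(19)/99500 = -0.06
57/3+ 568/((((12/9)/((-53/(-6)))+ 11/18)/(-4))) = -2153675/727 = -2962.41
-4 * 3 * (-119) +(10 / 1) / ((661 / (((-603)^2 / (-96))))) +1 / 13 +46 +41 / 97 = 18900237229 / 13336336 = 1417.20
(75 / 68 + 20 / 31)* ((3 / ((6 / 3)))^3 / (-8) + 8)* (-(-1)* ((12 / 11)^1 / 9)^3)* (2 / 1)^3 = 324950 / 1721709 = 0.19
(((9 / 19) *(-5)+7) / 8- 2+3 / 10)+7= 1117 / 190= 5.88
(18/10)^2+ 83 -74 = 306/25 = 12.24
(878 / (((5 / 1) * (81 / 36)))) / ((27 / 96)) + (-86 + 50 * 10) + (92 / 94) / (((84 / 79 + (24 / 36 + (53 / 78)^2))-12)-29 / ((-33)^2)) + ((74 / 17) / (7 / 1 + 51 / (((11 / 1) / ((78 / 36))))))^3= 14446713776858425320199114 / 20894614150948646484375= 691.41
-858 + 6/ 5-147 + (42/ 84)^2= -20071/ 20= -1003.55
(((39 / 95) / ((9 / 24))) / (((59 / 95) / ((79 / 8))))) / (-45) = -1027 / 2655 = -0.39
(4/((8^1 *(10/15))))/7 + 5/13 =179/364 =0.49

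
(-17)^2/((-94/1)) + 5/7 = -1553/658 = -2.36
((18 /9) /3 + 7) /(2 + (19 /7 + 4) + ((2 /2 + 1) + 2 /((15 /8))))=805 /1237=0.65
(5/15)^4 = 1/81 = 0.01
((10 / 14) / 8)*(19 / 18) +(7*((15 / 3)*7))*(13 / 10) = 321143 / 1008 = 318.59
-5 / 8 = -0.62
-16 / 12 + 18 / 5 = 34 / 15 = 2.27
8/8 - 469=-468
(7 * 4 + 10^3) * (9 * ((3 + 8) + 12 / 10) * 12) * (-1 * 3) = -20317392 / 5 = -4063478.40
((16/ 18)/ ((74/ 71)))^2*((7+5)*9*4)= 1290496/ 4107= 314.22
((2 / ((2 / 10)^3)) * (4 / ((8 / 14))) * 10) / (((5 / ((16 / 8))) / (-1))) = -7000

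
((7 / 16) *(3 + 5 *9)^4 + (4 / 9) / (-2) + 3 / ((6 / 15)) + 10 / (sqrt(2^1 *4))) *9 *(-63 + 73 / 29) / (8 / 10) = -183310132195 / 116 - 197325 *sqrt(2) / 116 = -1580262165.99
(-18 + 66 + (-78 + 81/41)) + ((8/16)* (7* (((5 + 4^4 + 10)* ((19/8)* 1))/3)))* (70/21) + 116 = 7648519/2952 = 2590.96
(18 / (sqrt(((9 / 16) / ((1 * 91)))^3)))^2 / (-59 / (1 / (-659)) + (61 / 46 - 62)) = 81134190592 / 2295945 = 35338.04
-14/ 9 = -1.56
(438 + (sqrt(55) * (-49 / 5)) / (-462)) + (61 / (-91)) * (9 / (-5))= 7 * sqrt(55) / 330 + 199839 / 455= 439.36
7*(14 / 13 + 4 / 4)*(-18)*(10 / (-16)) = 8505 / 52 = 163.56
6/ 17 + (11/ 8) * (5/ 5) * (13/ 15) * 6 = 2551/ 340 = 7.50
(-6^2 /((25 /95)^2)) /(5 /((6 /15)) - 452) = 8664 /7325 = 1.18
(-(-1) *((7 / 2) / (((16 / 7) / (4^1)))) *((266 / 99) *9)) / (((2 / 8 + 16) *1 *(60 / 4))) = 6517 / 10725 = 0.61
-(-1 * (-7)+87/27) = -92/9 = -10.22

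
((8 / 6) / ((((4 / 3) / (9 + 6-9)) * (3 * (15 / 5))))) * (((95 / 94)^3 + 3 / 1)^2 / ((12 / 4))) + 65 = 68.61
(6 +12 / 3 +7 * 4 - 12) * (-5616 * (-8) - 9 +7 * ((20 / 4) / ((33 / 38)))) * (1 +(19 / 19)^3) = 77150164 / 33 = 2337883.76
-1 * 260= -260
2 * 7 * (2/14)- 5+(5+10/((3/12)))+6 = 48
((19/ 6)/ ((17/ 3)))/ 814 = 19/ 27676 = 0.00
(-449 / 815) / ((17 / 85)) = -449 / 163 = -2.75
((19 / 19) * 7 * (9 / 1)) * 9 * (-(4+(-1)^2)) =-2835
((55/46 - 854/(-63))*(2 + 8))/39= 3.78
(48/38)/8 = 3/19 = 0.16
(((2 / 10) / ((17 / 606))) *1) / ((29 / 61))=36966 / 2465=15.00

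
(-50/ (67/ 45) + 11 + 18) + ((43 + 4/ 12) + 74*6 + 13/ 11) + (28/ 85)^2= 7732310024/ 15974475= 484.04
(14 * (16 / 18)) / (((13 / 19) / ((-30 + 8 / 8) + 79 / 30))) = -479.56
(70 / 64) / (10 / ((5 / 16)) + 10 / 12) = 105 / 3152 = 0.03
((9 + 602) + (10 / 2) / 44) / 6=8963 / 88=101.85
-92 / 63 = -1.46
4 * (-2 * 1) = -8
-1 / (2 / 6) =-3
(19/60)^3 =6859/216000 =0.03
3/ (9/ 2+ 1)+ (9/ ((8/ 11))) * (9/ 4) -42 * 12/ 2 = -78711/ 352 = -223.61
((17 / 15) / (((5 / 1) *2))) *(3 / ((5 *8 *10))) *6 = 0.01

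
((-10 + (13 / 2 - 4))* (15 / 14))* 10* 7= -1125 / 2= -562.50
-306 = -306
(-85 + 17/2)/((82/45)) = -6885/164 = -41.98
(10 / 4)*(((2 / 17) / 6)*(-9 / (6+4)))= -3 / 68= -0.04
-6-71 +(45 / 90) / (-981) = -77.00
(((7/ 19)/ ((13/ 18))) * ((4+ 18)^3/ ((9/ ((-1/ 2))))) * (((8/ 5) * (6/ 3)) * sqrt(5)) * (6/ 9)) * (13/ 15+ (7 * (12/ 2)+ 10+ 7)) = -2141866496 * sqrt(5)/ 55575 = -86178.30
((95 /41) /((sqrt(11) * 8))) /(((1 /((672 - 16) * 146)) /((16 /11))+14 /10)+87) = 2219200 * sqrt(11) /7450607197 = 0.00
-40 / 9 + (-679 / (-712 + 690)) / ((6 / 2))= 5.84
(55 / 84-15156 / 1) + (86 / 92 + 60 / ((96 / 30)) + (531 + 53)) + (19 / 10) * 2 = -35133083 / 2415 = -14547.86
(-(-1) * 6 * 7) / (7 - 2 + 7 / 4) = 56 / 9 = 6.22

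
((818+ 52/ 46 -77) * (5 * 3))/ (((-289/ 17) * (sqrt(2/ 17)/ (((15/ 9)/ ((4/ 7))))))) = -2987075 * sqrt(34)/ 3128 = -5568.25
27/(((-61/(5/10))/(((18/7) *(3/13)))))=-0.13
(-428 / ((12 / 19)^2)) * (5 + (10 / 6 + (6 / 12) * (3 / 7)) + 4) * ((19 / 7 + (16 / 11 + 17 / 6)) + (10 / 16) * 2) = -134600609875 / 1397088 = -96343.69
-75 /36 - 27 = -349 /12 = -29.08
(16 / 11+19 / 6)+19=23.62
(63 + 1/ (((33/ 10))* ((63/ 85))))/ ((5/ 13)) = 1713751/ 10395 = 164.86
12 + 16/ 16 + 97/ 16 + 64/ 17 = 6209/ 272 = 22.83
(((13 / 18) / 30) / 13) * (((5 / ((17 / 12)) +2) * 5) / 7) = 47 / 6426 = 0.01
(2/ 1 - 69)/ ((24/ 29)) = -1943/ 24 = -80.96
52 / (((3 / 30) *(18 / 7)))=1820 / 9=202.22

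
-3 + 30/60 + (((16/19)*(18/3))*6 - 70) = -1603/38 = -42.18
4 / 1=4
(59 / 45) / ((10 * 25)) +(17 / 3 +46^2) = 23868809 / 11250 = 2121.67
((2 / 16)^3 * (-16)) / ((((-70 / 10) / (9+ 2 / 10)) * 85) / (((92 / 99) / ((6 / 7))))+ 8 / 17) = 8993 / 17031176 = 0.00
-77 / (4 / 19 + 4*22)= -1463 / 1676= -0.87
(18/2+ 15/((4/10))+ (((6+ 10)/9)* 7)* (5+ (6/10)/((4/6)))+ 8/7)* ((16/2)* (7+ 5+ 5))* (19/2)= 49271066/315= 156416.08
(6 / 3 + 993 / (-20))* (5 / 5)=-953 / 20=-47.65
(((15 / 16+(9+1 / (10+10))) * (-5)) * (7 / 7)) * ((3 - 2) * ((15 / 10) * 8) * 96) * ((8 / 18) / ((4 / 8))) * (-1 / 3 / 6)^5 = 1598 / 59049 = 0.03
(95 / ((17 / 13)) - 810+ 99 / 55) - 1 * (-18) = -60992 / 85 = -717.55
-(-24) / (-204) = -2 / 17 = -0.12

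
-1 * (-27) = 27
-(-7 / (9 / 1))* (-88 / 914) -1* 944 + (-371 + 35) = -5264948 / 4113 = -1280.07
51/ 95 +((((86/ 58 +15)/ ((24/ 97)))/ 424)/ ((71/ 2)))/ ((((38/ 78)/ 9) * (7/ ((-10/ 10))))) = 609771369/ 1161111280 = 0.53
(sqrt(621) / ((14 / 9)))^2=50301 / 196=256.64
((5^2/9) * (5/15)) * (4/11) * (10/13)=1000/3861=0.26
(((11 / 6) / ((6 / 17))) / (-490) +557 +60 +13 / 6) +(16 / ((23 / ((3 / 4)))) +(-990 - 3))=-151464281 / 405720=-373.32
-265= -265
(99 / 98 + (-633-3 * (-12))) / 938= -58407 / 91924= -0.64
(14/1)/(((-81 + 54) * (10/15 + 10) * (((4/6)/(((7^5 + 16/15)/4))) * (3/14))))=-12353929/8640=-1429.85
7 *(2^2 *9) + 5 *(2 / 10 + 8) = 293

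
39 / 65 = 3 / 5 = 0.60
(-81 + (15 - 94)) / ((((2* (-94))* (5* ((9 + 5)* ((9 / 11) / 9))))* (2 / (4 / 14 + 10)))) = 0.69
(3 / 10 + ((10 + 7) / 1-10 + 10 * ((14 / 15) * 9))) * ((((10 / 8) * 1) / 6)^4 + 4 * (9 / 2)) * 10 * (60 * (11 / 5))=59982751499 / 27648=2169515.03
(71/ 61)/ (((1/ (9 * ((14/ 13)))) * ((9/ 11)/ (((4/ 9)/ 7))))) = 6248/ 7137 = 0.88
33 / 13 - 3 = -6 / 13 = -0.46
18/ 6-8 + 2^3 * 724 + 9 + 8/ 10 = 28984/ 5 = 5796.80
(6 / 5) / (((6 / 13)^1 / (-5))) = -13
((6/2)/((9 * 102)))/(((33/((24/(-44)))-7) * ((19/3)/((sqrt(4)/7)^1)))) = -2/915705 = -0.00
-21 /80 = -0.26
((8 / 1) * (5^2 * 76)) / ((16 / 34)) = 32300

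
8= 8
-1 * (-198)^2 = -39204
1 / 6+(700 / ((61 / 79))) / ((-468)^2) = 0.17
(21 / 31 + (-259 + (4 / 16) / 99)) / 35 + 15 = 3273763 / 429660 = 7.62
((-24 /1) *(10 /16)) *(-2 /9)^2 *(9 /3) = -20 /9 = -2.22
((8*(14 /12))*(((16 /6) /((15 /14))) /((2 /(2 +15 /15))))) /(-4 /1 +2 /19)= -14896 /1665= -8.95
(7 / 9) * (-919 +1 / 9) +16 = -56594 / 81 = -698.69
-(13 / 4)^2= -169 / 16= -10.56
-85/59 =-1.44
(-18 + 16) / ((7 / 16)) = -32 / 7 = -4.57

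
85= 85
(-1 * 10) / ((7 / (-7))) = 10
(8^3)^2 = 262144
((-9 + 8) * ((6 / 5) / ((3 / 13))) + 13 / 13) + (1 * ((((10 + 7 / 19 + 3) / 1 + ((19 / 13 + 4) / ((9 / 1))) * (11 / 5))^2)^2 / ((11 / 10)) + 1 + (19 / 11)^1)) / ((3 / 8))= 11414272941398194047571 / 100735327726444125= 113309.53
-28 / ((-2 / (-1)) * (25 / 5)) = -14 / 5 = -2.80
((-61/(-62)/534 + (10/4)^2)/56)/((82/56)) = 103493/1357428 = 0.08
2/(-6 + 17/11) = -22/49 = -0.45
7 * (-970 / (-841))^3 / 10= 638871100 / 594823321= 1.07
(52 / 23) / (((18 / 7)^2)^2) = 31213 / 603612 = 0.05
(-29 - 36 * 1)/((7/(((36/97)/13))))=-180/679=-0.27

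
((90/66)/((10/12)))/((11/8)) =144/121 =1.19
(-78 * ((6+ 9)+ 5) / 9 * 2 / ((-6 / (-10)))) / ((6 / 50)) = -130000 / 27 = -4814.81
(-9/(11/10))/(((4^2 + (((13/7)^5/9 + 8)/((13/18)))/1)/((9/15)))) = -655473/4069175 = -0.16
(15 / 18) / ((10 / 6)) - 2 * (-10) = 41 / 2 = 20.50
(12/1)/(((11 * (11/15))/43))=7740/121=63.97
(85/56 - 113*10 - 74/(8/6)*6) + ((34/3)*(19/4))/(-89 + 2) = -21370067/14616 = -1462.10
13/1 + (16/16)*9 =22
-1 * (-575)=575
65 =65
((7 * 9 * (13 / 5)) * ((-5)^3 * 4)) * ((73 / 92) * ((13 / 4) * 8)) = -38861550 / 23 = -1689632.61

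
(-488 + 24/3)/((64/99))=-1485/2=-742.50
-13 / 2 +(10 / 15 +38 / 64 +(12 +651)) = 63145 / 96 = 657.76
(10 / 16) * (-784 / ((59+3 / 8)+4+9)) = -3920 / 579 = -6.77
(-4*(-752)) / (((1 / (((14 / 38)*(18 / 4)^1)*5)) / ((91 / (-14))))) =-3079440 / 19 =-162075.79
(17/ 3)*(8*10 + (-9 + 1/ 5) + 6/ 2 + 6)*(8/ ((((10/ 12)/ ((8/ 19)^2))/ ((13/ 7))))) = 90747904/ 63175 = 1436.45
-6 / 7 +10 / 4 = 23 / 14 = 1.64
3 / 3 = 1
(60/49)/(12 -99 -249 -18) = -10/2891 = -0.00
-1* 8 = -8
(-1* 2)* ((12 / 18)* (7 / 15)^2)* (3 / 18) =-98 / 2025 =-0.05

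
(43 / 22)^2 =1849 / 484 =3.82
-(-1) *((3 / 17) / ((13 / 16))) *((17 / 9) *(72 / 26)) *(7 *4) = 5376 / 169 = 31.81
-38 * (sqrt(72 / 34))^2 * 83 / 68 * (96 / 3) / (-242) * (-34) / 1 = -908352 / 2057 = -441.59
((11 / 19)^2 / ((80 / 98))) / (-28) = -847 / 57760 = -0.01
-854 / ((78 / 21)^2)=-20923 / 338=-61.90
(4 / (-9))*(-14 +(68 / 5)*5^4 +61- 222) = -3700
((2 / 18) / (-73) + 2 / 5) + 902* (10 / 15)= 1976689 / 3285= 601.73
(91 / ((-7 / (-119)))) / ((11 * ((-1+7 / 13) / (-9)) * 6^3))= 20111 / 1584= 12.70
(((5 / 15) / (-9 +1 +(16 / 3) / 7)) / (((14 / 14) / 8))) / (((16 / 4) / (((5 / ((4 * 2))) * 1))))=-0.06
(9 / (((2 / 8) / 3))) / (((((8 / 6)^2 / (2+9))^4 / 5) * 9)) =1440894015 / 16384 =87945.19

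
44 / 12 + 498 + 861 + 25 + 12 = 4199 / 3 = 1399.67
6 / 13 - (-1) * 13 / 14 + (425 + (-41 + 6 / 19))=1333771 / 3458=385.71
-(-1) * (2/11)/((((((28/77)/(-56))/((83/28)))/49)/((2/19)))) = -8134/19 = -428.11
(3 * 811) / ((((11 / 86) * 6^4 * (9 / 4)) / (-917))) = -31978541 / 5346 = -5981.77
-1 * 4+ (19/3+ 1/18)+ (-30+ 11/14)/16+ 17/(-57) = 10141/38304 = 0.26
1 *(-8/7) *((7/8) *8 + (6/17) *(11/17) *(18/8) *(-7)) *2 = -2248/289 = -7.78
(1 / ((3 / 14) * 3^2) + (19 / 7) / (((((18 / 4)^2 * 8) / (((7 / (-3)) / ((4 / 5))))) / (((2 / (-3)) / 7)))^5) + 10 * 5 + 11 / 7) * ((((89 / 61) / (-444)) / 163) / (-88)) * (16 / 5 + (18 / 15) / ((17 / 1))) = 0.00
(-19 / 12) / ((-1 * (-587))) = -19 / 7044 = -0.00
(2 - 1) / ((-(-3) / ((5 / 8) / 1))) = 5 / 24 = 0.21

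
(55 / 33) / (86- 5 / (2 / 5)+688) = 10 / 4569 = 0.00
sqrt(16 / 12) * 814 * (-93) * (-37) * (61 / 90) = 2192127.30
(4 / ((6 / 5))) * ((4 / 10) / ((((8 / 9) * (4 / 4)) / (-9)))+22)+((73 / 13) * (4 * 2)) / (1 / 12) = 46715 / 78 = 598.91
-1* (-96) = 96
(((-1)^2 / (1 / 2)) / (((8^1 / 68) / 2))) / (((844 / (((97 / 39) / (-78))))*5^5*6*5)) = -1649 / 120349125000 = -0.00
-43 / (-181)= 43 / 181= 0.24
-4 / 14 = -0.29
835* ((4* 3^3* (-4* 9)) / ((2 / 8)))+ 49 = -12985871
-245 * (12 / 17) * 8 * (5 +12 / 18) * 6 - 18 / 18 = -47041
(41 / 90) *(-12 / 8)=-41 / 60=-0.68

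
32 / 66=16 / 33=0.48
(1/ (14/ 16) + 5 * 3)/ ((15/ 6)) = 226/ 35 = 6.46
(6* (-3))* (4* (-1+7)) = -432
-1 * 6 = -6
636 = 636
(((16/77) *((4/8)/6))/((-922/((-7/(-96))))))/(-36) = 1/26288064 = 0.00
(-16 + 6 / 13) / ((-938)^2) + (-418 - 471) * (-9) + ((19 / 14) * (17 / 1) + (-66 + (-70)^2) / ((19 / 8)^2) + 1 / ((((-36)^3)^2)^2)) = 43440165936532299385169561209837 / 4891321944842327589868535808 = 8881.07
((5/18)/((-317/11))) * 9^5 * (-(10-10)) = 0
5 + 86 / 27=221 / 27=8.19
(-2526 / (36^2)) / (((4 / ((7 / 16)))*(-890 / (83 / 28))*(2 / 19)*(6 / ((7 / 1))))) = 4647419 / 590561280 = 0.01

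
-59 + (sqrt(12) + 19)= -40 + 2 * sqrt(3)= -36.54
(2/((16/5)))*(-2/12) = -5/48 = -0.10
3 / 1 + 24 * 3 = 75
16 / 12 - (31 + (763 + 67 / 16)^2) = -452049659 / 768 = -588606.33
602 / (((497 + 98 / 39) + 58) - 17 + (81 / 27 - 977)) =-11739 / 8453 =-1.39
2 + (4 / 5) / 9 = 94 / 45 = 2.09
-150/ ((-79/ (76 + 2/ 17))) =194100/ 1343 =144.53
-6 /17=-0.35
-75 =-75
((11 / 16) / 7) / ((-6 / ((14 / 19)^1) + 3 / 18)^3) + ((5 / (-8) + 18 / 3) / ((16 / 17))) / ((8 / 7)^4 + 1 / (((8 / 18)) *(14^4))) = 32990496503258 / 9855740342375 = 3.35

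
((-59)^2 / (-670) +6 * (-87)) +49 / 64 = -11286657 / 21440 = -526.43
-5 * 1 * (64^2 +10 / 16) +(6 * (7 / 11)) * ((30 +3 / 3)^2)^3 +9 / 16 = 596398868701 / 176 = 3388629935.80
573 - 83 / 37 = 21118 / 37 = 570.76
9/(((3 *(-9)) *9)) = -1/27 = -0.04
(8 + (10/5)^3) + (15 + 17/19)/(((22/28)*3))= 14260/627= 22.74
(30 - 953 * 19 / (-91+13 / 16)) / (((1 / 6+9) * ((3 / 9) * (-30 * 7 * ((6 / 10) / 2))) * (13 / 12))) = -2664016 / 2407405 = -1.11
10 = 10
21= 21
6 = 6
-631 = -631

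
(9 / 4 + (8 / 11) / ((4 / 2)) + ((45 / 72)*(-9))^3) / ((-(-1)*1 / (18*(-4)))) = 8888895 / 704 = 12626.27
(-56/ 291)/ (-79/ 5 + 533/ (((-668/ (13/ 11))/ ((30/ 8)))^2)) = 241889105920/ 19830470527821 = 0.01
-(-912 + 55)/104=857/104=8.24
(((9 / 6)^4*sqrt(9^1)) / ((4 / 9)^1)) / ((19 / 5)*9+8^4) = 0.01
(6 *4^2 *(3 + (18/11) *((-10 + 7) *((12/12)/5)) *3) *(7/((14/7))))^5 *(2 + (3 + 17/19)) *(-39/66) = -757589662293295104/105186434375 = -7202351.39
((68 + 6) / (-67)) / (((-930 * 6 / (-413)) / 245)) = -748769 / 37386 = -20.03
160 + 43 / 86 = 321 / 2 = 160.50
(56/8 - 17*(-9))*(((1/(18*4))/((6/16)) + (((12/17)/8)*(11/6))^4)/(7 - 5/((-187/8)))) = 1197717565/1431569592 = 0.84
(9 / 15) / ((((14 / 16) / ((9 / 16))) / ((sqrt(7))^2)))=27 / 10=2.70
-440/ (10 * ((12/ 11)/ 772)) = -93412/ 3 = -31137.33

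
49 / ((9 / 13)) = 637 / 9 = 70.78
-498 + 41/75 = -37309/75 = -497.45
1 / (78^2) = 1 / 6084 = 0.00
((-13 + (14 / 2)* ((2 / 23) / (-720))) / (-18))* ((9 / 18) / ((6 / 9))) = 107647 / 198720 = 0.54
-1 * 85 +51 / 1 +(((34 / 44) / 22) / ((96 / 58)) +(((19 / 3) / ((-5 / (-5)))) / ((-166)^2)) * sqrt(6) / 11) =-789395 / 23232 +19 * sqrt(6) / 909348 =-33.98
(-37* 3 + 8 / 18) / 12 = -995 / 108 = -9.21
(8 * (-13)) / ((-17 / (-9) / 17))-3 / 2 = -1875 / 2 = -937.50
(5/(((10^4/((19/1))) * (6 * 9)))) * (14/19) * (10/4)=7/21600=0.00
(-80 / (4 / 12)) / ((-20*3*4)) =1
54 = 54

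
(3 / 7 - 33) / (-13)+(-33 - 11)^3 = -7751516 / 91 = -85181.49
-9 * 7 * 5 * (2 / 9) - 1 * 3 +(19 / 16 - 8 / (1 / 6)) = -1917 / 16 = -119.81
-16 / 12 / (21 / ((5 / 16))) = -0.02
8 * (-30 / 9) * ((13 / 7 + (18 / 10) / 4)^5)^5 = -537109777463978469277032845116251917823805181431970700691497443 / 16874548427193139917943209984000000000000000000000000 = -31829579308.83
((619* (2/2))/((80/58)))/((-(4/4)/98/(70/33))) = -6157193/66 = -93290.80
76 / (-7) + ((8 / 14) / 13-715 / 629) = -684001 / 57239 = -11.95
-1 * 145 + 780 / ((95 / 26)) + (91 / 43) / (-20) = 1117131 / 16340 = 68.37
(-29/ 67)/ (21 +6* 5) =-29/ 3417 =-0.01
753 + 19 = 772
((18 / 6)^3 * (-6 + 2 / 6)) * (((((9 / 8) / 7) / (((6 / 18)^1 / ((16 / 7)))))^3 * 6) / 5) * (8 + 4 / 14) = -8384013216 / 4117715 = -2036.08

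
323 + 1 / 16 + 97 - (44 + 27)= 349.06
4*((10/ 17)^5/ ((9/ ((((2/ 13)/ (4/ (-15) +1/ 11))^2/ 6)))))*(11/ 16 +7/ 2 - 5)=-151250000/ 46569889743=-0.00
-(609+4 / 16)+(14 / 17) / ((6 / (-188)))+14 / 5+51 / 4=-315947 / 510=-619.50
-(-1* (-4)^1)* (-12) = 48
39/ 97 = 0.40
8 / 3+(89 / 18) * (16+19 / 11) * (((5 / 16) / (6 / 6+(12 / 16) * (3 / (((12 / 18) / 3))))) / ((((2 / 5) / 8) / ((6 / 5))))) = 2038 / 33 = 61.76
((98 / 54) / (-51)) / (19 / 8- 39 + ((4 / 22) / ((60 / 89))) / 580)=390775 / 402195078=0.00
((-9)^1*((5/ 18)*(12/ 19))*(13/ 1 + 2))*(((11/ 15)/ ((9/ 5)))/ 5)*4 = -440/ 57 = -7.72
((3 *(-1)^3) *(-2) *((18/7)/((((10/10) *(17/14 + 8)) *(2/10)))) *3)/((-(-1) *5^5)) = 216/26875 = 0.01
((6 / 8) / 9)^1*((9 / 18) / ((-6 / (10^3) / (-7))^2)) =1531250 / 27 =56712.96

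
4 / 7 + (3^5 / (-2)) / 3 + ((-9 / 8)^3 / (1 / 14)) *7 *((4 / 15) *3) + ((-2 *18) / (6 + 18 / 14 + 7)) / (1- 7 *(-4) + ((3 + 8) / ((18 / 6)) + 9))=-212264047 / 1400000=-151.62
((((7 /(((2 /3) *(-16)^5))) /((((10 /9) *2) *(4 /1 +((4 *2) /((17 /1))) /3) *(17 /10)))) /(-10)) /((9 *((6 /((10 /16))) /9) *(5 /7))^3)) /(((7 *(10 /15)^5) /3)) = 750141 /1165482325442560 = 0.00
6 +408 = 414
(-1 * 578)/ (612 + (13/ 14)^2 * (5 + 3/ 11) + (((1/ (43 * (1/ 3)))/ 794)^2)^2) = -423323556006091995809632/ 451554683306297330450035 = -0.94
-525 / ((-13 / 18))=726.92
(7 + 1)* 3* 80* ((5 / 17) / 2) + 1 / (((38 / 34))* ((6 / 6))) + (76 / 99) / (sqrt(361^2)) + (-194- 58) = 999275 / 31977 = 31.25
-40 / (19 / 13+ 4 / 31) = -16120 / 641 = -25.15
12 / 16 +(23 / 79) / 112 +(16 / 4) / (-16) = 4447 / 8848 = 0.50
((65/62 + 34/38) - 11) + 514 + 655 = 1366413/1178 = 1159.94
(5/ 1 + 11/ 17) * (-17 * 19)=-1824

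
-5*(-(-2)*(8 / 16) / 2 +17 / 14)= -60 / 7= -8.57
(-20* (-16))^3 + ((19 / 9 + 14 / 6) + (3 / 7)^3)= 101154829963 / 3087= 32768004.52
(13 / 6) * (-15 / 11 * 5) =-14.77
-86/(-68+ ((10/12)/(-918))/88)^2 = -20204665214976/1086353491855129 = -0.02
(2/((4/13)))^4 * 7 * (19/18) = 3798613/288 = 13189.63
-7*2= -14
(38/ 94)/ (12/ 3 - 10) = -19/ 282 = -0.07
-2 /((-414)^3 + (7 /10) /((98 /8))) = 35 /1241764019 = 0.00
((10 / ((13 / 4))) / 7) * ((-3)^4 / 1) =3240 / 91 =35.60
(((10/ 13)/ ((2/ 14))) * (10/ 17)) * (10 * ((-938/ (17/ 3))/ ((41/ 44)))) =-866712000/ 154037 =-5626.65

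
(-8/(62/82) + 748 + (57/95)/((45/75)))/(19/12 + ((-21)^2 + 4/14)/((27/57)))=5768532/7290053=0.79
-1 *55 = -55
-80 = -80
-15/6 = -5/2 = -2.50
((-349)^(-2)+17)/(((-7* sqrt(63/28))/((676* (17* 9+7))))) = -149305361920/852607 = -175116.28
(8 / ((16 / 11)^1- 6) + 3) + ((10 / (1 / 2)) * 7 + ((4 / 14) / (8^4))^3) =10403553252212761 / 73658689126400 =141.24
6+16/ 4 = 10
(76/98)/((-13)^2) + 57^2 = 26905007/8281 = 3249.00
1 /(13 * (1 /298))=298 /13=22.92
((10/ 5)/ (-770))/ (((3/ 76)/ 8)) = -608/ 1155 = -0.53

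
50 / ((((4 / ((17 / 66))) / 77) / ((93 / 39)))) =92225 / 156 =591.19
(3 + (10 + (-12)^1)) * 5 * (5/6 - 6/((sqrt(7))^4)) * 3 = 1045/98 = 10.66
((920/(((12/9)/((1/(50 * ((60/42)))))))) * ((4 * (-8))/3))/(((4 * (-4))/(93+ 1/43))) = 25760/43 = 599.07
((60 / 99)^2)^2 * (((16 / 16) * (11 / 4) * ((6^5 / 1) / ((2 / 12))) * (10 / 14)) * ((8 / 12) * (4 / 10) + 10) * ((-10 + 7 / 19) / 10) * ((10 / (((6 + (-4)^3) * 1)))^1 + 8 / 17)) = -41319936000 / 1133407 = -36456.40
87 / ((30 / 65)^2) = 4901 / 12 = 408.42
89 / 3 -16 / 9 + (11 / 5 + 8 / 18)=458 / 15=30.53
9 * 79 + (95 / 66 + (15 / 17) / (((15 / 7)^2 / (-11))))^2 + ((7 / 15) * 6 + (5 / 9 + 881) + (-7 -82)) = 1506.81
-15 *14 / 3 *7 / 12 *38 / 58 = -4655 / 174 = -26.75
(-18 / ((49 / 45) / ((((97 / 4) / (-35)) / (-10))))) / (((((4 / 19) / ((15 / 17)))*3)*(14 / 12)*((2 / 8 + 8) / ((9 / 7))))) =-0.21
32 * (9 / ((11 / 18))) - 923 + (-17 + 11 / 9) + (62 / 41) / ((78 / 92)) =-24574723 / 52767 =-465.72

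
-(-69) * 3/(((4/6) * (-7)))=-621/14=-44.36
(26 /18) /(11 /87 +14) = 377 /3687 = 0.10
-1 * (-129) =129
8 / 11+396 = 4364 / 11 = 396.73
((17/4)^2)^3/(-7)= -24137569/28672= -841.85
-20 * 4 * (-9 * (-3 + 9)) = 4320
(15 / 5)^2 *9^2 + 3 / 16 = 11667 / 16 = 729.19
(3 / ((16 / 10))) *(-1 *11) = -165 / 8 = -20.62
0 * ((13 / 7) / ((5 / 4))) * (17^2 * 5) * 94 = 0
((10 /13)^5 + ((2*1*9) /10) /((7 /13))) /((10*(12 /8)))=46941281 /194928825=0.24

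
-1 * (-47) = 47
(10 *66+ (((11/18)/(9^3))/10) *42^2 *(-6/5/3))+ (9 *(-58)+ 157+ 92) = 7051997/18225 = 386.94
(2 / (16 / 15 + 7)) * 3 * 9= 810 / 121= 6.69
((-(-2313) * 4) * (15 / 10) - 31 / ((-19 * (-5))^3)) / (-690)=-11898650219 / 591588750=-20.11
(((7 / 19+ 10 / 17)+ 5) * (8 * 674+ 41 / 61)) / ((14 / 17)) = 316452786 / 8113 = 39005.64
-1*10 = -10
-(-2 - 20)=22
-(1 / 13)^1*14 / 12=-7 / 78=-0.09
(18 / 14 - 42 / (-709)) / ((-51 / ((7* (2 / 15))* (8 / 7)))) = -7120 / 253113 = -0.03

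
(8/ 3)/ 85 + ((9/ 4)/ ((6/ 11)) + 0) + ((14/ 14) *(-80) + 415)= 691879/ 2040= 339.16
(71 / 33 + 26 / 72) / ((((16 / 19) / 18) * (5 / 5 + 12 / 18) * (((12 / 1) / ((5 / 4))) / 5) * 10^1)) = 18905 / 11264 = 1.68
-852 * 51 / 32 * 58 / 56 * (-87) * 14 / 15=9135783 / 80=114197.29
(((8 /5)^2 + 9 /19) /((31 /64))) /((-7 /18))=-1660032 /103075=-16.11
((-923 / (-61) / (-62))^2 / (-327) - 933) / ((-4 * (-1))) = -4363877292613 / 18709009392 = -233.25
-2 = -2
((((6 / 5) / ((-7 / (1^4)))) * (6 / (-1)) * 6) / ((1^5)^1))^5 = 470184984576 / 52521875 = 8952.17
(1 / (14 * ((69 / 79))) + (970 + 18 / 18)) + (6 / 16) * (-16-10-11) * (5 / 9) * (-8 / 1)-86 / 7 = 328589 / 322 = 1020.46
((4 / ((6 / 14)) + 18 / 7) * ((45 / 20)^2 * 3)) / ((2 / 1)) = 10125 / 112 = 90.40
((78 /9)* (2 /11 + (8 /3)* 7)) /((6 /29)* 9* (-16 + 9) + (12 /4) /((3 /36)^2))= 234494 /601425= 0.39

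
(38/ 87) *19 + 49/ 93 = 23803/ 2697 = 8.83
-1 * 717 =-717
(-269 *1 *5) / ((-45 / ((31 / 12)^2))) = 258509 / 1296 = 199.47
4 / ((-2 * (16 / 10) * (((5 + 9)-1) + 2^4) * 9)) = -5 / 1044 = -0.00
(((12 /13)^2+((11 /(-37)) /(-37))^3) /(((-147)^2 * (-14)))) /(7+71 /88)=-16256452424740 /45059513207131642401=-0.00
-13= -13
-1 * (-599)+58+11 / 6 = 3953 / 6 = 658.83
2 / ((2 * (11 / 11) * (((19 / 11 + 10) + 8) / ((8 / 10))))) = 44 / 1085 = 0.04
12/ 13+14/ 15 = 362/ 195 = 1.86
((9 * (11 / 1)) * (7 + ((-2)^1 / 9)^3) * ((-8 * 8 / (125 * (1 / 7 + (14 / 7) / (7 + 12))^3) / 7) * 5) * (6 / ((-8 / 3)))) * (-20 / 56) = -391401976 / 29403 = -13311.63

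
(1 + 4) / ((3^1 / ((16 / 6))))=40 / 9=4.44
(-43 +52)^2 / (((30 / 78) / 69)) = 72657 / 5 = 14531.40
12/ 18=2/ 3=0.67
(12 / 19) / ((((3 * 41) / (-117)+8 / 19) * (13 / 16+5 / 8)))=-0.70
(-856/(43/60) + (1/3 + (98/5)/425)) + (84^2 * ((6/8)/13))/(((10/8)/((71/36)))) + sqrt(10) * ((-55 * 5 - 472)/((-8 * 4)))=-477.94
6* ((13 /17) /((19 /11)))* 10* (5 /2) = 21450 /323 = 66.41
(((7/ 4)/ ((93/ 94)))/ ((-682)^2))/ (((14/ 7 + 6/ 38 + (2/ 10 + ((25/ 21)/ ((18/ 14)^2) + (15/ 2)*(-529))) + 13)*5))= -506331/ 2630532820073444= -0.00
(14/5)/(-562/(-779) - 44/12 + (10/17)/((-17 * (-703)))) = -349853574/367993445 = -0.95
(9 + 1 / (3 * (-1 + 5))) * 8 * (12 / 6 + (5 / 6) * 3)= 327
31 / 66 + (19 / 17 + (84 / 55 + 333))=1885603 / 5610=336.11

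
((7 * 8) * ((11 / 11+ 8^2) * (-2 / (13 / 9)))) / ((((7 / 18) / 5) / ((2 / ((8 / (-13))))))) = 210600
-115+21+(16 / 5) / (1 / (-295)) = -1038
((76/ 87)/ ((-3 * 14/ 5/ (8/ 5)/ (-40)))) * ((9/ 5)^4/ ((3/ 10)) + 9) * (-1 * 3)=-4457856/ 5075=-878.40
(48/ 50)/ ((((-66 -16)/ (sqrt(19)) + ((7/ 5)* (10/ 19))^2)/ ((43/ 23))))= -48369668* sqrt(19)/ 2208071875 -6085016/ 2208071875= -0.10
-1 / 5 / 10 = -1 / 50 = -0.02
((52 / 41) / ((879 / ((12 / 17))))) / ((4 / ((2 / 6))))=52 / 612663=0.00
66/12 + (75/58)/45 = 481/87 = 5.53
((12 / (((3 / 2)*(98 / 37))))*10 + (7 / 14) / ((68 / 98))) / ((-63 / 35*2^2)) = -57245 / 13328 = -4.30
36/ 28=9/ 7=1.29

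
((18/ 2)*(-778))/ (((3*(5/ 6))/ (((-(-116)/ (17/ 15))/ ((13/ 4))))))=-19493568/ 221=-88206.19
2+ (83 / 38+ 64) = 2591 / 38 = 68.18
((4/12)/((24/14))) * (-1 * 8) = -14/9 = -1.56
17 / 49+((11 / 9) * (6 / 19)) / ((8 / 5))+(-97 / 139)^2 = 232075639 / 215854212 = 1.08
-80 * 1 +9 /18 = -159 /2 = -79.50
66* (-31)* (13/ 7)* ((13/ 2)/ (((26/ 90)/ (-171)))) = 102335805/ 7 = 14619400.71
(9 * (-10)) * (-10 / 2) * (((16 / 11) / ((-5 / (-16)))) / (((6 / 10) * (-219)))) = -15.94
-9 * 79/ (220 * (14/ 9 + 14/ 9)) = -6399/ 6160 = -1.04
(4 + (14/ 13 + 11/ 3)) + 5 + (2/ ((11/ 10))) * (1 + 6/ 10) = 7144/ 429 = 16.65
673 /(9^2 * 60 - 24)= 673 /4836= 0.14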